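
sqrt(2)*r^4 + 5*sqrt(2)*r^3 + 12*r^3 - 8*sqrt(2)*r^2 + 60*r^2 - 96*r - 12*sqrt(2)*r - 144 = (r - 2)*(r + 6)*(r + 6*sqrt(2))*(sqrt(2)*r + sqrt(2))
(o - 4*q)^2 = o^2 - 8*o*q + 16*q^2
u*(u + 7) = u^2 + 7*u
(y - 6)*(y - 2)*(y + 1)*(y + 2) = y^4 - 5*y^3 - 10*y^2 + 20*y + 24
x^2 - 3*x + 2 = (x - 2)*(x - 1)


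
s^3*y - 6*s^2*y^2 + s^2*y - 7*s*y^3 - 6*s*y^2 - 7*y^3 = (s - 7*y)*(s + y)*(s*y + y)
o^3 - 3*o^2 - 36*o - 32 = (o - 8)*(o + 1)*(o + 4)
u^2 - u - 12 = (u - 4)*(u + 3)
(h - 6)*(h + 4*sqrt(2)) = h^2 - 6*h + 4*sqrt(2)*h - 24*sqrt(2)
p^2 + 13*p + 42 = (p + 6)*(p + 7)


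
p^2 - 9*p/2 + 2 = (p - 4)*(p - 1/2)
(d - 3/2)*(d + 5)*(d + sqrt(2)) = d^3 + sqrt(2)*d^2 + 7*d^2/2 - 15*d/2 + 7*sqrt(2)*d/2 - 15*sqrt(2)/2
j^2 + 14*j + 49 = (j + 7)^2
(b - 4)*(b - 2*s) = b^2 - 2*b*s - 4*b + 8*s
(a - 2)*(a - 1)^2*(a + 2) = a^4 - 2*a^3 - 3*a^2 + 8*a - 4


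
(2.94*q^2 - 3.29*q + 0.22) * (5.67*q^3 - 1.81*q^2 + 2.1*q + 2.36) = 16.6698*q^5 - 23.9757*q^4 + 13.3763*q^3 - 0.368800000000001*q^2 - 7.3024*q + 0.5192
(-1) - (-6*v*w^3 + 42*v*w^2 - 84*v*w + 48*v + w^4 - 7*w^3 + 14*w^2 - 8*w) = 6*v*w^3 - 42*v*w^2 + 84*v*w - 48*v - w^4 + 7*w^3 - 14*w^2 + 8*w - 1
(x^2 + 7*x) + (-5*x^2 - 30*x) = -4*x^2 - 23*x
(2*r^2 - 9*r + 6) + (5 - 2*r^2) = 11 - 9*r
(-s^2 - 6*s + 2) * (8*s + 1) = -8*s^3 - 49*s^2 + 10*s + 2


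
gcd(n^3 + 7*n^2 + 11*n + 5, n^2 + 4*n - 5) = n + 5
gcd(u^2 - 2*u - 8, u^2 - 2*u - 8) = u^2 - 2*u - 8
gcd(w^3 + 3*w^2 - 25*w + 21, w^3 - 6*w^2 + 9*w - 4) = w - 1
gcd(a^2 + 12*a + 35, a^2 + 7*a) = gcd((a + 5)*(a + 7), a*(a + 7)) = a + 7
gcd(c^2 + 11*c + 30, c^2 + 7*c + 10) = c + 5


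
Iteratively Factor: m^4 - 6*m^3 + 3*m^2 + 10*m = (m - 5)*(m^3 - m^2 - 2*m) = m*(m - 5)*(m^2 - m - 2) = m*(m - 5)*(m + 1)*(m - 2)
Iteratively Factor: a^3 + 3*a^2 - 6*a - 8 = (a + 4)*(a^2 - a - 2) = (a + 1)*(a + 4)*(a - 2)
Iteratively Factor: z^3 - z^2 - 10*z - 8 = (z + 2)*(z^2 - 3*z - 4) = (z - 4)*(z + 2)*(z + 1)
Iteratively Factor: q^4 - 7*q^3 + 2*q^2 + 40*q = (q)*(q^3 - 7*q^2 + 2*q + 40) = q*(q - 4)*(q^2 - 3*q - 10) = q*(q - 4)*(q + 2)*(q - 5)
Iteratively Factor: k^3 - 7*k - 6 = (k + 2)*(k^2 - 2*k - 3) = (k - 3)*(k + 2)*(k + 1)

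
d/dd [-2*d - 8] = -2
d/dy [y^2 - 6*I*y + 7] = 2*y - 6*I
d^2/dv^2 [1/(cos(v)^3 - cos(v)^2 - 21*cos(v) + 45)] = (-9*sin(v)^4 + 145*sin(v)^2 - 325*cos(v)/4 - 43*cos(3*v)/4 - 28)/((cos(v) - 3)^4*(cos(v) + 5)^3)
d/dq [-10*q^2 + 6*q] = 6 - 20*q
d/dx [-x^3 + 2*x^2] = x*(4 - 3*x)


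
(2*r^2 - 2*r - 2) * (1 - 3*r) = -6*r^3 + 8*r^2 + 4*r - 2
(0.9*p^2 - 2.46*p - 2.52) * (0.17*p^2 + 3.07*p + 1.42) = 0.153*p^4 + 2.3448*p^3 - 6.7026*p^2 - 11.2296*p - 3.5784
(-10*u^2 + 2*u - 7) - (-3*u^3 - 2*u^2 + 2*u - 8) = 3*u^3 - 8*u^2 + 1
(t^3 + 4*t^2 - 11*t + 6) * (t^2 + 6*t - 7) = t^5 + 10*t^4 + 6*t^3 - 88*t^2 + 113*t - 42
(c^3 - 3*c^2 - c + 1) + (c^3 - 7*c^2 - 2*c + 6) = 2*c^3 - 10*c^2 - 3*c + 7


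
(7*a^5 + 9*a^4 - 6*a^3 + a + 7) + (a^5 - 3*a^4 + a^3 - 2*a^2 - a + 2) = 8*a^5 + 6*a^4 - 5*a^3 - 2*a^2 + 9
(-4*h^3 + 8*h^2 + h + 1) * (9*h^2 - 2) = -36*h^5 + 72*h^4 + 17*h^3 - 7*h^2 - 2*h - 2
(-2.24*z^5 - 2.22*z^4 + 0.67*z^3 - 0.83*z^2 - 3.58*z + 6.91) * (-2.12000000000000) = 4.7488*z^5 + 4.7064*z^4 - 1.4204*z^3 + 1.7596*z^2 + 7.5896*z - 14.6492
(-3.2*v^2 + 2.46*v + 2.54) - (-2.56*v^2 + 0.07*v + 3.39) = -0.64*v^2 + 2.39*v - 0.85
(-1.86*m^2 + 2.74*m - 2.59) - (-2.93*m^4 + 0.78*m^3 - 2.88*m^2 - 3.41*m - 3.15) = 2.93*m^4 - 0.78*m^3 + 1.02*m^2 + 6.15*m + 0.56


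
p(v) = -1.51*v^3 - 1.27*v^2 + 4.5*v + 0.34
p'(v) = -4.53*v^2 - 2.54*v + 4.5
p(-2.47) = 4.23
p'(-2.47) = -16.86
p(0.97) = 2.13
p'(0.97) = -2.23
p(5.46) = -258.74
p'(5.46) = -144.41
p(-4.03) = 60.41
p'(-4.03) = -58.84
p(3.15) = -45.28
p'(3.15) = -48.45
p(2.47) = -19.05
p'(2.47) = -29.41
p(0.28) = 1.47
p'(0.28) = 3.43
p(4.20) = -115.04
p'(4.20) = -86.08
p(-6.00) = 253.78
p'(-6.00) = -143.34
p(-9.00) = 957.76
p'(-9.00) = -339.57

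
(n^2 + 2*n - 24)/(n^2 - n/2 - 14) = 2*(n + 6)/(2*n + 7)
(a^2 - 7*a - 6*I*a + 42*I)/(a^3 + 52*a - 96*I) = (a - 7)/(a^2 + 6*I*a + 16)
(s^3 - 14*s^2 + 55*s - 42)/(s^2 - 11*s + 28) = (s^2 - 7*s + 6)/(s - 4)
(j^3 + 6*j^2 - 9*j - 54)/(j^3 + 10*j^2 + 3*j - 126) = (j + 3)/(j + 7)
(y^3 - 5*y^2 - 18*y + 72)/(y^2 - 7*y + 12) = (y^2 - 2*y - 24)/(y - 4)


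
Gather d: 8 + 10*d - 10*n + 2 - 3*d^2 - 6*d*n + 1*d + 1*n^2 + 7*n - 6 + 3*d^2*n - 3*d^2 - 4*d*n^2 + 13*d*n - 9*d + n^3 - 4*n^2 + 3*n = d^2*(3*n - 6) + d*(-4*n^2 + 7*n + 2) + n^3 - 3*n^2 + 4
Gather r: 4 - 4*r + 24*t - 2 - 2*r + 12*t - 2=-6*r + 36*t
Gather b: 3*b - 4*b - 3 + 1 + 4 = 2 - b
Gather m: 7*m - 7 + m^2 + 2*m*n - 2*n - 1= m^2 + m*(2*n + 7) - 2*n - 8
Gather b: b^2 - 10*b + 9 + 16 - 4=b^2 - 10*b + 21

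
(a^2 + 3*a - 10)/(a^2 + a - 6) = (a + 5)/(a + 3)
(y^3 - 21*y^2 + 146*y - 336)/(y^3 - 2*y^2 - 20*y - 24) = (y^2 - 15*y + 56)/(y^2 + 4*y + 4)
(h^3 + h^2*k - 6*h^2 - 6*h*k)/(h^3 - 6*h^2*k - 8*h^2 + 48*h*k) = (h^2 + h*k - 6*h - 6*k)/(h^2 - 6*h*k - 8*h + 48*k)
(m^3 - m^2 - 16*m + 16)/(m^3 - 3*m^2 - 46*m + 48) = (m^2 - 16)/(m^2 - 2*m - 48)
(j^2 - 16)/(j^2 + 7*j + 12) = (j - 4)/(j + 3)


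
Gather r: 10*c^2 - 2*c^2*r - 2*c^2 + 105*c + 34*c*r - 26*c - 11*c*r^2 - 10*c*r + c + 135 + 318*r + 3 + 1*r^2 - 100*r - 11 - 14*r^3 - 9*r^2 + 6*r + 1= 8*c^2 + 80*c - 14*r^3 + r^2*(-11*c - 8) + r*(-2*c^2 + 24*c + 224) + 128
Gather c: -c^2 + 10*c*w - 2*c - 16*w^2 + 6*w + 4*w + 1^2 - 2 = -c^2 + c*(10*w - 2) - 16*w^2 + 10*w - 1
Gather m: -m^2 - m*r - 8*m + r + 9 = -m^2 + m*(-r - 8) + r + 9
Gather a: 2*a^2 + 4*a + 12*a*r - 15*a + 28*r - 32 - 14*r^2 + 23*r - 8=2*a^2 + a*(12*r - 11) - 14*r^2 + 51*r - 40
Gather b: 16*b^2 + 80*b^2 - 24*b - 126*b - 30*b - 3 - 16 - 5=96*b^2 - 180*b - 24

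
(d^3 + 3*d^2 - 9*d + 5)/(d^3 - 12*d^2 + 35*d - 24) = (d^2 + 4*d - 5)/(d^2 - 11*d + 24)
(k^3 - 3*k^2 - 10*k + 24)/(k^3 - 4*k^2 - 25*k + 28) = (k^3 - 3*k^2 - 10*k + 24)/(k^3 - 4*k^2 - 25*k + 28)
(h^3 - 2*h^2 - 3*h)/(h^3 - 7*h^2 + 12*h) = (h + 1)/(h - 4)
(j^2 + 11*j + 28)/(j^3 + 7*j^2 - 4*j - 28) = (j + 4)/(j^2 - 4)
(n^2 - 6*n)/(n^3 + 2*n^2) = (n - 6)/(n*(n + 2))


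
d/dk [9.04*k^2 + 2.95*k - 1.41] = 18.08*k + 2.95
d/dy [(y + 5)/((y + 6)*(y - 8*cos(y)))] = (-(y + 5)*(y + 6)*(8*sin(y) + 1) - (y + 5)*(y - 8*cos(y)) + (y + 6)*(y - 8*cos(y)))/((y + 6)^2*(y - 8*cos(y))^2)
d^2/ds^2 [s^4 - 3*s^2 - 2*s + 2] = 12*s^2 - 6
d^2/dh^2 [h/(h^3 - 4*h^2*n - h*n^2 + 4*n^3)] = 2*(h*(-3*h^2 + 8*h*n + n^2)^2 + (-3*h^2 + 8*h*n - h*(3*h - 4*n) + n^2)*(h^3 - 4*h^2*n - h*n^2 + 4*n^3))/(h^3 - 4*h^2*n - h*n^2 + 4*n^3)^3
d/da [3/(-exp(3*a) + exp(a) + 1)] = (9*exp(2*a) - 3)*exp(a)/(-exp(3*a) + exp(a) + 1)^2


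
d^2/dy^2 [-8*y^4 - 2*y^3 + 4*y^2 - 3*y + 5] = -96*y^2 - 12*y + 8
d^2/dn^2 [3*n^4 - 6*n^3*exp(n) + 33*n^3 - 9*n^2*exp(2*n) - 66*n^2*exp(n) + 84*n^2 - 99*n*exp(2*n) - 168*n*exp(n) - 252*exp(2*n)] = -6*n^3*exp(n) - 36*n^2*exp(2*n) - 102*n^2*exp(n) + 36*n^2 - 468*n*exp(2*n) - 468*n*exp(n) + 198*n - 1422*exp(2*n) - 468*exp(n) + 168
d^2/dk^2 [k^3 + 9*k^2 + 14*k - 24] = 6*k + 18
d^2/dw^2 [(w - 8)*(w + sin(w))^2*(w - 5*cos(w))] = (16 - 2*w)*(w + sin(w))*(w - 5*cos(w))*sin(w) + (w + sin(w))^2*(5*w - 40)*cos(w) + (w + sin(w))^2*(10*sin(w) + 2) + 4*(w + sin(w))*(w - 5*cos(w))*(cos(w) + 1) + (w + sin(w))*(4*w - 32)*(5*sin(w) + 1)*(cos(w) + 1) + (w - 5*cos(w))*(2*w - 16)*(cos(w) + 1)^2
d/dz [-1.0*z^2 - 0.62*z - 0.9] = -2.0*z - 0.62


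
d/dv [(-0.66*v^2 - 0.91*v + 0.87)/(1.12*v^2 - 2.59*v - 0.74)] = (2.7286*v^2 - 0.972*v + 2.9267)/(1.2544*v^4 - 5.8016*v^3 + 5.0505*v^2 + 3.8332*v + 0.5476)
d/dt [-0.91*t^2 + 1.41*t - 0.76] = 1.41 - 1.82*t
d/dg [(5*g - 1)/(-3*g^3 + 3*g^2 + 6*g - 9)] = (-5*g^3 + 5*g^2 + 10*g - (5*g - 1)*(-3*g^2 + 2*g + 2) - 15)/(3*(g^3 - g^2 - 2*g + 3)^2)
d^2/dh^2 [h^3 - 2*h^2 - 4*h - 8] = 6*h - 4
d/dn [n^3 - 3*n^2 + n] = 3*n^2 - 6*n + 1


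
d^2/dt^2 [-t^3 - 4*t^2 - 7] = -6*t - 8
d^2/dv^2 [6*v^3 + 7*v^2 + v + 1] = 36*v + 14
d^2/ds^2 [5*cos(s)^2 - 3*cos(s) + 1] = 3*cos(s) - 10*cos(2*s)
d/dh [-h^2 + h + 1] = 1 - 2*h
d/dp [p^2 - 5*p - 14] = 2*p - 5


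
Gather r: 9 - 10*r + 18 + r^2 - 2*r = r^2 - 12*r + 27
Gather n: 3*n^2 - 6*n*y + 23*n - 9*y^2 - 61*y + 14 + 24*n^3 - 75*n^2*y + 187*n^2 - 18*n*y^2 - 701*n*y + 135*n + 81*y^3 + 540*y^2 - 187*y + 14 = 24*n^3 + n^2*(190 - 75*y) + n*(-18*y^2 - 707*y + 158) + 81*y^3 + 531*y^2 - 248*y + 28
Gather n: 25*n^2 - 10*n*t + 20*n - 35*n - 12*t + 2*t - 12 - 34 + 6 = 25*n^2 + n*(-10*t - 15) - 10*t - 40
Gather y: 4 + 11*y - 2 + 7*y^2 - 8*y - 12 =7*y^2 + 3*y - 10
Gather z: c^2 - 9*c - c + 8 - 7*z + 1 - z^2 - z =c^2 - 10*c - z^2 - 8*z + 9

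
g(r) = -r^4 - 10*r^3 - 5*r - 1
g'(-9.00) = 481.00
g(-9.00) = 773.00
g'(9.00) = -5351.00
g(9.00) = -13897.00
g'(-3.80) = -218.71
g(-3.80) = 358.21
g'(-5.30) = -252.19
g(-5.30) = 725.22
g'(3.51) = -547.58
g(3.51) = -602.77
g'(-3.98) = -228.03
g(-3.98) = 398.43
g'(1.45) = -80.27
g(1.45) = -43.16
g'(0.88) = -30.96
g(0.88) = -12.81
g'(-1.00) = -31.00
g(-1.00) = 13.00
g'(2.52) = -259.52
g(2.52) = -213.96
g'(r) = -4*r^3 - 30*r^2 - 5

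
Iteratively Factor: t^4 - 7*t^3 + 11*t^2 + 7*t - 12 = (t + 1)*(t^3 - 8*t^2 + 19*t - 12) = (t - 1)*(t + 1)*(t^2 - 7*t + 12) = (t - 3)*(t - 1)*(t + 1)*(t - 4)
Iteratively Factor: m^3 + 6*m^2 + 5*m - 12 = (m - 1)*(m^2 + 7*m + 12) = (m - 1)*(m + 3)*(m + 4)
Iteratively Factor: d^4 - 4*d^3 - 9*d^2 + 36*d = (d)*(d^3 - 4*d^2 - 9*d + 36) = d*(d - 3)*(d^2 - d - 12) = d*(d - 3)*(d + 3)*(d - 4)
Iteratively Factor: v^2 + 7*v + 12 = (v + 4)*(v + 3)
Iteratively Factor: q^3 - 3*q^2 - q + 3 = (q - 1)*(q^2 - 2*q - 3) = (q - 3)*(q - 1)*(q + 1)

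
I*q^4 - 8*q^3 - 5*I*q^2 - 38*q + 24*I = (q - I)*(q + 4*I)*(q + 6*I)*(I*q + 1)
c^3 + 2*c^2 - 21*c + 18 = (c - 3)*(c - 1)*(c + 6)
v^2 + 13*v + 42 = (v + 6)*(v + 7)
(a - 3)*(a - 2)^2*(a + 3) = a^4 - 4*a^3 - 5*a^2 + 36*a - 36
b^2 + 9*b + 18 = (b + 3)*(b + 6)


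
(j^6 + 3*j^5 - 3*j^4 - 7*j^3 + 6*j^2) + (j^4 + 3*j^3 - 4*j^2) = j^6 + 3*j^5 - 2*j^4 - 4*j^3 + 2*j^2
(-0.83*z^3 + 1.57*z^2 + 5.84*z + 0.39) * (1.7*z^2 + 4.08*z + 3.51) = -1.411*z^5 - 0.7174*z^4 + 13.4203*z^3 + 30.0009*z^2 + 22.0896*z + 1.3689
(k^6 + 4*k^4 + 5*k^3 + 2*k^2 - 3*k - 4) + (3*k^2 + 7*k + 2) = k^6 + 4*k^4 + 5*k^3 + 5*k^2 + 4*k - 2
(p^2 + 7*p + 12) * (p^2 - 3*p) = p^4 + 4*p^3 - 9*p^2 - 36*p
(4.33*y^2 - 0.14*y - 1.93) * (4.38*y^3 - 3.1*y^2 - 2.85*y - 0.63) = 18.9654*y^5 - 14.0362*y^4 - 20.3599*y^3 + 3.6541*y^2 + 5.5887*y + 1.2159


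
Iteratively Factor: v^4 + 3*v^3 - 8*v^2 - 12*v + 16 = (v - 2)*(v^3 + 5*v^2 + 2*v - 8) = (v - 2)*(v + 4)*(v^2 + v - 2) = (v - 2)*(v - 1)*(v + 4)*(v + 2)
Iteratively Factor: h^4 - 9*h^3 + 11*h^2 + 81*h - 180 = (h - 3)*(h^3 - 6*h^2 - 7*h + 60) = (h - 4)*(h - 3)*(h^2 - 2*h - 15) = (h - 5)*(h - 4)*(h - 3)*(h + 3)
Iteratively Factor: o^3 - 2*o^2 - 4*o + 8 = (o + 2)*(o^2 - 4*o + 4) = (o - 2)*(o + 2)*(o - 2)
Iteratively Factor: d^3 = (d)*(d^2) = d^2*(d)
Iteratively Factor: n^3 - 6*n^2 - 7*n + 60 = (n - 5)*(n^2 - n - 12) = (n - 5)*(n - 4)*(n + 3)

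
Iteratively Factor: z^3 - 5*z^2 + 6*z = (z - 2)*(z^2 - 3*z) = z*(z - 2)*(z - 3)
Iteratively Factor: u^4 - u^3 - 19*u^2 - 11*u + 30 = (u - 5)*(u^3 + 4*u^2 + u - 6) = (u - 5)*(u + 3)*(u^2 + u - 2) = (u - 5)*(u - 1)*(u + 3)*(u + 2)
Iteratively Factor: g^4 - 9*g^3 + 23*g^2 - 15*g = (g - 3)*(g^3 - 6*g^2 + 5*g) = g*(g - 3)*(g^2 - 6*g + 5) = g*(g - 3)*(g - 1)*(g - 5)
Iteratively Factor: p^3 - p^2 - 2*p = (p + 1)*(p^2 - 2*p) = (p - 2)*(p + 1)*(p)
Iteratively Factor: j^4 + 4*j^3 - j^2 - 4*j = (j + 1)*(j^3 + 3*j^2 - 4*j) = j*(j + 1)*(j^2 + 3*j - 4) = j*(j + 1)*(j + 4)*(j - 1)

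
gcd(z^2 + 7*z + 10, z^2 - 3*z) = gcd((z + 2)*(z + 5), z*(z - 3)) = 1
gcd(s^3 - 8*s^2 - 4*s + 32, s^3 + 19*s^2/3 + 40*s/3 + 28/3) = s + 2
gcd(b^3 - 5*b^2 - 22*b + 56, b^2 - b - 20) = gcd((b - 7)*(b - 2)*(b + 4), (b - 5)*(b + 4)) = b + 4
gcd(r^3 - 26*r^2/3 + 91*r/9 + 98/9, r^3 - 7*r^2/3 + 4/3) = r + 2/3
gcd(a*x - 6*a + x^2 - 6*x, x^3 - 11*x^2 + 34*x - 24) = x - 6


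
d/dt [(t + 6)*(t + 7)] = 2*t + 13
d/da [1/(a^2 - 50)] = -2*a/(a^2 - 50)^2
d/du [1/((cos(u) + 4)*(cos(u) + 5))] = (2*cos(u) + 9)*sin(u)/((cos(u) + 4)^2*(cos(u) + 5)^2)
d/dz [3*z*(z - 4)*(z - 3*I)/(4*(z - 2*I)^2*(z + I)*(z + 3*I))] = (-3*z^5 + z^4*(24 + 12*I) + z^3*(3 - 60*I) + z^2*(120 - 18*I) + z*(108 - 36*I) - 216)/(4*z^7 + 8*I*z^6 + 56*z^5 + 80*I*z^4 + 260*z^3 + 232*I*z^2 + 336*z + 288*I)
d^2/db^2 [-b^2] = -2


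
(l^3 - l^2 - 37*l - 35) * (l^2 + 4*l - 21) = l^5 + 3*l^4 - 62*l^3 - 162*l^2 + 637*l + 735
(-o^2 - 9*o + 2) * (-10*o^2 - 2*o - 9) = 10*o^4 + 92*o^3 + 7*o^2 + 77*o - 18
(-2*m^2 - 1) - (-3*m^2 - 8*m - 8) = m^2 + 8*m + 7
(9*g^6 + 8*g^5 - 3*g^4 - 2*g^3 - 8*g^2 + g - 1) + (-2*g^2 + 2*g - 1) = 9*g^6 + 8*g^5 - 3*g^4 - 2*g^3 - 10*g^2 + 3*g - 2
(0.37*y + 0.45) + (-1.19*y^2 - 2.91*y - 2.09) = -1.19*y^2 - 2.54*y - 1.64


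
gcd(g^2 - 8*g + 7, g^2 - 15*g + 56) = g - 7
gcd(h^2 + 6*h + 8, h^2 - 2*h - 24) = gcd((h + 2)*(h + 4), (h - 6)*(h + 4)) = h + 4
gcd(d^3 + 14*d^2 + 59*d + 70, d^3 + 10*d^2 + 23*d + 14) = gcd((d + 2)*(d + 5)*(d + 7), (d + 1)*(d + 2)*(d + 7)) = d^2 + 9*d + 14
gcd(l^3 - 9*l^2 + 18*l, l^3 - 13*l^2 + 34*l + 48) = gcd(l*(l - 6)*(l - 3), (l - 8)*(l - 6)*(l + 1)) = l - 6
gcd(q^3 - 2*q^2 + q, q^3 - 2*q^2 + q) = q^3 - 2*q^2 + q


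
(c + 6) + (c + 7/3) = 2*c + 25/3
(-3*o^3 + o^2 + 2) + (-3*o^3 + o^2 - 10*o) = -6*o^3 + 2*o^2 - 10*o + 2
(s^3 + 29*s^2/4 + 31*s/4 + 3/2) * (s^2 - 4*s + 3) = s^5 + 13*s^4/4 - 73*s^3/4 - 31*s^2/4 + 69*s/4 + 9/2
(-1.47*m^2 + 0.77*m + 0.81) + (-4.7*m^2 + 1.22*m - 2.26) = -6.17*m^2 + 1.99*m - 1.45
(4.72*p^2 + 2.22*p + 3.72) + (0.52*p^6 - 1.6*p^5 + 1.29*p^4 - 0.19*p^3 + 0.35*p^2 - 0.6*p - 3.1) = 0.52*p^6 - 1.6*p^5 + 1.29*p^4 - 0.19*p^3 + 5.07*p^2 + 1.62*p + 0.62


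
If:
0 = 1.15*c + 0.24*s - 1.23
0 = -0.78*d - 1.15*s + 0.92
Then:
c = 1.0695652173913 - 0.208695652173913*s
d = 1.17948717948718 - 1.47435897435897*s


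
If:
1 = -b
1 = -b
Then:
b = -1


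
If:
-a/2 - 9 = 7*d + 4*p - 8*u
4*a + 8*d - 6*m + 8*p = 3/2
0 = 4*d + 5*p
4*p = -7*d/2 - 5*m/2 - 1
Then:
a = 97/78 - 464*u/351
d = 800*u/351 - 395/156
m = -32*u/117 - 5/52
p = 79/39 - 640*u/351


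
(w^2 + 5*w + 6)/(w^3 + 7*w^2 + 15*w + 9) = (w + 2)/(w^2 + 4*w + 3)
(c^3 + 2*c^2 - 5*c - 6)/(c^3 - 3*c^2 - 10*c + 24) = (c + 1)/(c - 4)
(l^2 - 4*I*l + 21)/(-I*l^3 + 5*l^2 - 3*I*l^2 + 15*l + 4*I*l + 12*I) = (I*l^2 + 4*l + 21*I)/(l^3 + l^2*(3 + 5*I) + l*(-4 + 15*I) - 12)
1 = 1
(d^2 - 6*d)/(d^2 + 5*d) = (d - 6)/(d + 5)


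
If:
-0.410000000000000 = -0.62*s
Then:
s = 0.66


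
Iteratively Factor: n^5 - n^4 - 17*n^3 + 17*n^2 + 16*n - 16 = (n - 1)*(n^4 - 17*n^2 + 16) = (n - 1)^2*(n^3 + n^2 - 16*n - 16) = (n - 4)*(n - 1)^2*(n^2 + 5*n + 4) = (n - 4)*(n - 1)^2*(n + 4)*(n + 1)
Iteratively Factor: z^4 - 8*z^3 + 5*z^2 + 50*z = (z + 2)*(z^3 - 10*z^2 + 25*z) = (z - 5)*(z + 2)*(z^2 - 5*z) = z*(z - 5)*(z + 2)*(z - 5)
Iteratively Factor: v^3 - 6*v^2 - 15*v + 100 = (v + 4)*(v^2 - 10*v + 25) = (v - 5)*(v + 4)*(v - 5)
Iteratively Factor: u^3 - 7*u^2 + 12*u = (u - 3)*(u^2 - 4*u) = u*(u - 3)*(u - 4)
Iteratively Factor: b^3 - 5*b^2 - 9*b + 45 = (b + 3)*(b^2 - 8*b + 15) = (b - 5)*(b + 3)*(b - 3)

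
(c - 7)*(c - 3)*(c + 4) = c^3 - 6*c^2 - 19*c + 84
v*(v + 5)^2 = v^3 + 10*v^2 + 25*v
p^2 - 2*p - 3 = (p - 3)*(p + 1)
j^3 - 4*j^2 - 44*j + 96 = (j - 8)*(j - 2)*(j + 6)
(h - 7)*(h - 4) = h^2 - 11*h + 28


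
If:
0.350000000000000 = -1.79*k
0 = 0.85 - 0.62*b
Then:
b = 1.37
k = -0.20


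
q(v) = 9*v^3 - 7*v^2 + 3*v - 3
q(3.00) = 186.00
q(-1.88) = -93.18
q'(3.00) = 204.00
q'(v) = 27*v^2 - 14*v + 3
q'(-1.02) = 45.37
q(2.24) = 69.75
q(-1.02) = -22.89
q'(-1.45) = 80.07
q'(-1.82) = 117.91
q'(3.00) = 204.00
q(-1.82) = -85.90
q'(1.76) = 62.00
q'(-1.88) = 124.75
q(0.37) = -2.39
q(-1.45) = -49.51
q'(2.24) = 107.12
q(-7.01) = -3468.26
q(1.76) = 29.66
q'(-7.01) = 1427.92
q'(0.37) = 1.52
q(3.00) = 186.00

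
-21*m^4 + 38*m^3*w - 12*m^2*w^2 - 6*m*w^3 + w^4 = (-7*m + w)*(-m + w)^2*(3*m + w)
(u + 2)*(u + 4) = u^2 + 6*u + 8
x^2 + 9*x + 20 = (x + 4)*(x + 5)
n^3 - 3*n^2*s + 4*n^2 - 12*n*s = n*(n + 4)*(n - 3*s)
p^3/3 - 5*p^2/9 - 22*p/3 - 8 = (p/3 + 1)*(p - 6)*(p + 4/3)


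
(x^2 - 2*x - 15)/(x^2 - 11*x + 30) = (x + 3)/(x - 6)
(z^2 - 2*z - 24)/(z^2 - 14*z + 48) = (z + 4)/(z - 8)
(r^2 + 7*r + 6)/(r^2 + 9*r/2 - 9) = 2*(r + 1)/(2*r - 3)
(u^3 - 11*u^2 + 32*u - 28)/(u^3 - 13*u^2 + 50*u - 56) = (u - 2)/(u - 4)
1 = 1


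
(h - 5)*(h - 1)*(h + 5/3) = h^3 - 13*h^2/3 - 5*h + 25/3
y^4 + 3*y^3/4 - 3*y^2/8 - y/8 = y*(y - 1/2)*(y + 1/4)*(y + 1)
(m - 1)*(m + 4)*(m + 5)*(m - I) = m^4 + 8*m^3 - I*m^3 + 11*m^2 - 8*I*m^2 - 20*m - 11*I*m + 20*I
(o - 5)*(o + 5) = o^2 - 25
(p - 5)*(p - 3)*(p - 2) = p^3 - 10*p^2 + 31*p - 30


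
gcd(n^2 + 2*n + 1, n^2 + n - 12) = 1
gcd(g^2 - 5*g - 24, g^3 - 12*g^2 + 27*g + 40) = g - 8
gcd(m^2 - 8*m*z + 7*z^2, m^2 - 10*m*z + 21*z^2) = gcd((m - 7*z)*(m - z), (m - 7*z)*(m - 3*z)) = -m + 7*z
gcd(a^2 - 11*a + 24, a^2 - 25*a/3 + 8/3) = a - 8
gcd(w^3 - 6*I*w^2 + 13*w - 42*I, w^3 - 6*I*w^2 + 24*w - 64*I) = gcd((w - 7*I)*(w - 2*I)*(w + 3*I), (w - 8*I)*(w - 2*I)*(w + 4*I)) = w - 2*I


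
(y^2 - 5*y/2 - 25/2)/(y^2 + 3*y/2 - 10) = (2*y^2 - 5*y - 25)/(2*y^2 + 3*y - 20)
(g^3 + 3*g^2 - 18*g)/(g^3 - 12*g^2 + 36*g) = (g^2 + 3*g - 18)/(g^2 - 12*g + 36)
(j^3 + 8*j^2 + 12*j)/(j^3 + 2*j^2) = (j + 6)/j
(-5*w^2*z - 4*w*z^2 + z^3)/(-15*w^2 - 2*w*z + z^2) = z*(w + z)/(3*w + z)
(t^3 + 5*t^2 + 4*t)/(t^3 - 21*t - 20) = t/(t - 5)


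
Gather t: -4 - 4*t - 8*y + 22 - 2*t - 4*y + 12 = -6*t - 12*y + 30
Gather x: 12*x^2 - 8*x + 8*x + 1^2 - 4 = 12*x^2 - 3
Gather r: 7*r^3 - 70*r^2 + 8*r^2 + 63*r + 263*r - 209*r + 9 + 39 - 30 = 7*r^3 - 62*r^2 + 117*r + 18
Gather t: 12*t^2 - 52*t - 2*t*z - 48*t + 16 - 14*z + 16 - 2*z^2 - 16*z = 12*t^2 + t*(-2*z - 100) - 2*z^2 - 30*z + 32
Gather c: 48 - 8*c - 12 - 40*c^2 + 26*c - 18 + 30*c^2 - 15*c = -10*c^2 + 3*c + 18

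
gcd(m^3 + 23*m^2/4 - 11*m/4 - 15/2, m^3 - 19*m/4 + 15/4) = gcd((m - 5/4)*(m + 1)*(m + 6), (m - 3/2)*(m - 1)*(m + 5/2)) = 1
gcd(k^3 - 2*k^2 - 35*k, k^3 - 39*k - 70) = k^2 - 2*k - 35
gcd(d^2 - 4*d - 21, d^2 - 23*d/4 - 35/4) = d - 7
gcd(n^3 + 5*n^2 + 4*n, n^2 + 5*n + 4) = n^2 + 5*n + 4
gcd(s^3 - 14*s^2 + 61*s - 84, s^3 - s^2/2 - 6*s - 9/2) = s - 3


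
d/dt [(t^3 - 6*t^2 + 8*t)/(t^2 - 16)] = (t^2 + 8*t - 8)/(t^2 + 8*t + 16)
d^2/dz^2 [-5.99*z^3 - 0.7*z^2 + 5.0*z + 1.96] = -35.94*z - 1.4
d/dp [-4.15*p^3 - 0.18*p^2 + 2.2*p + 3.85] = -12.45*p^2 - 0.36*p + 2.2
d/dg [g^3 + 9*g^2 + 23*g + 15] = 3*g^2 + 18*g + 23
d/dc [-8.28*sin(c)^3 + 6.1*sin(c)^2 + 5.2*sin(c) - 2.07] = (-24.84*sin(c)^2 + 12.2*sin(c) + 5.2)*cos(c)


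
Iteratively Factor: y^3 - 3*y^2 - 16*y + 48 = (y - 4)*(y^2 + y - 12) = (y - 4)*(y - 3)*(y + 4)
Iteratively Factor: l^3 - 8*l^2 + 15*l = (l - 3)*(l^2 - 5*l) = (l - 5)*(l - 3)*(l)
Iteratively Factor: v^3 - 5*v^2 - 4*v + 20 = (v - 2)*(v^2 - 3*v - 10) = (v - 2)*(v + 2)*(v - 5)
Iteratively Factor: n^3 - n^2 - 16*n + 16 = (n - 4)*(n^2 + 3*n - 4) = (n - 4)*(n + 4)*(n - 1)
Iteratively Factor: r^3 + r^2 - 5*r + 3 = (r + 3)*(r^2 - 2*r + 1) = (r - 1)*(r + 3)*(r - 1)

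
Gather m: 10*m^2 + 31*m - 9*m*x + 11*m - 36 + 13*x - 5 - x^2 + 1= 10*m^2 + m*(42 - 9*x) - x^2 + 13*x - 40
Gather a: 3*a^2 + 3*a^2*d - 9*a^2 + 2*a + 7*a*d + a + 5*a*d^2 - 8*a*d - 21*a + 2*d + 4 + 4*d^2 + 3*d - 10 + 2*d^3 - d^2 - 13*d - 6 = a^2*(3*d - 6) + a*(5*d^2 - d - 18) + 2*d^3 + 3*d^2 - 8*d - 12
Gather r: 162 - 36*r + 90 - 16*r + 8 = 260 - 52*r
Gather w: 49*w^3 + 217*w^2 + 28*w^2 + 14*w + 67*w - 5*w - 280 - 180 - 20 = 49*w^3 + 245*w^2 + 76*w - 480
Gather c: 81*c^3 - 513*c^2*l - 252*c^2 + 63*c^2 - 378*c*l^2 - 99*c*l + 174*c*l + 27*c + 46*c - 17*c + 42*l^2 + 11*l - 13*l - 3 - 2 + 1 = 81*c^3 + c^2*(-513*l - 189) + c*(-378*l^2 + 75*l + 56) + 42*l^2 - 2*l - 4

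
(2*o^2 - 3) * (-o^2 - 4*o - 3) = -2*o^4 - 8*o^3 - 3*o^2 + 12*o + 9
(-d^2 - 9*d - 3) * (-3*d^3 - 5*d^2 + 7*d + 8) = 3*d^5 + 32*d^4 + 47*d^3 - 56*d^2 - 93*d - 24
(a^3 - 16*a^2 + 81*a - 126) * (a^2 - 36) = a^5 - 16*a^4 + 45*a^3 + 450*a^2 - 2916*a + 4536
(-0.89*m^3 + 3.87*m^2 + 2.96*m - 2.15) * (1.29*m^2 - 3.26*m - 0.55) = -1.1481*m^5 + 7.8937*m^4 - 8.3083*m^3 - 14.5516*m^2 + 5.381*m + 1.1825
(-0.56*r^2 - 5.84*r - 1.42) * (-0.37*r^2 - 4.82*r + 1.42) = 0.2072*r^4 + 4.86*r^3 + 27.879*r^2 - 1.4484*r - 2.0164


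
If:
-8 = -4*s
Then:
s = 2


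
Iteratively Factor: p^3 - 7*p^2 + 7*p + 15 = (p + 1)*(p^2 - 8*p + 15) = (p - 3)*(p + 1)*(p - 5)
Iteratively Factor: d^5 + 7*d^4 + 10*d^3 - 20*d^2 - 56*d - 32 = (d + 1)*(d^4 + 6*d^3 + 4*d^2 - 24*d - 32) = (d + 1)*(d + 2)*(d^3 + 4*d^2 - 4*d - 16) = (d + 1)*(d + 2)^2*(d^2 + 2*d - 8) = (d - 2)*(d + 1)*(d + 2)^2*(d + 4)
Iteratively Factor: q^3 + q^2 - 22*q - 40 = (q + 4)*(q^2 - 3*q - 10) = (q + 2)*(q + 4)*(q - 5)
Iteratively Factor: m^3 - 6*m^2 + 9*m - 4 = (m - 1)*(m^2 - 5*m + 4) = (m - 1)^2*(m - 4)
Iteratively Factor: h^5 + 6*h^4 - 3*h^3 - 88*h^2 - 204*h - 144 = (h + 2)*(h^4 + 4*h^3 - 11*h^2 - 66*h - 72) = (h - 4)*(h + 2)*(h^3 + 8*h^2 + 21*h + 18) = (h - 4)*(h + 2)*(h + 3)*(h^2 + 5*h + 6) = (h - 4)*(h + 2)*(h + 3)^2*(h + 2)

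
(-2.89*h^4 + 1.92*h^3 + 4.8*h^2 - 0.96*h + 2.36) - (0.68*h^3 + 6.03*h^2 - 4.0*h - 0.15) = -2.89*h^4 + 1.24*h^3 - 1.23*h^2 + 3.04*h + 2.51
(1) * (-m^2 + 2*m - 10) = -m^2 + 2*m - 10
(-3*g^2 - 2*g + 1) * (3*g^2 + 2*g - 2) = -9*g^4 - 12*g^3 + 5*g^2 + 6*g - 2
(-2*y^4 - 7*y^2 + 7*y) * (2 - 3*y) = 6*y^5 - 4*y^4 + 21*y^3 - 35*y^2 + 14*y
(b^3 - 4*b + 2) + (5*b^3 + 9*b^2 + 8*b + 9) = 6*b^3 + 9*b^2 + 4*b + 11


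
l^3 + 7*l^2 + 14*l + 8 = (l + 1)*(l + 2)*(l + 4)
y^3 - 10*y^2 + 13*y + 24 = (y - 8)*(y - 3)*(y + 1)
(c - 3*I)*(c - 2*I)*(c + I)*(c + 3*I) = c^4 - I*c^3 + 11*c^2 - 9*I*c + 18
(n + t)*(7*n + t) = 7*n^2 + 8*n*t + t^2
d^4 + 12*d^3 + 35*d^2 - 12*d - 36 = (d - 1)*(d + 1)*(d + 6)^2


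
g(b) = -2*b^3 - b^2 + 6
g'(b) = -6*b^2 - 2*b = 2*b*(-3*b - 1)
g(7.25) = -808.72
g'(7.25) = -329.88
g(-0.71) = 6.21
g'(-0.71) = -1.60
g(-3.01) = 51.48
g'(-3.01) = -48.34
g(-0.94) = 6.78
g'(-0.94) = -3.42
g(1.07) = 2.41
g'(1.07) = -9.01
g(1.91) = -11.58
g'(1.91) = -25.71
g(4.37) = -180.00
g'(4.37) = -123.32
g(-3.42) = 74.31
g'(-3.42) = -63.34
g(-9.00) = 1383.00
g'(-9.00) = -468.00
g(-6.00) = 402.00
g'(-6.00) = -204.00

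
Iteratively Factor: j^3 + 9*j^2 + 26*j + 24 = (j + 4)*(j^2 + 5*j + 6) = (j + 2)*(j + 4)*(j + 3)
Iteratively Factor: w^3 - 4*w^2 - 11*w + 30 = (w + 3)*(w^2 - 7*w + 10) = (w - 2)*(w + 3)*(w - 5)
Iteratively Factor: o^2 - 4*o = (o - 4)*(o)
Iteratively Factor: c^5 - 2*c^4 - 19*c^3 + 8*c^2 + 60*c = (c + 2)*(c^4 - 4*c^3 - 11*c^2 + 30*c) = c*(c + 2)*(c^3 - 4*c^2 - 11*c + 30) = c*(c - 2)*(c + 2)*(c^2 - 2*c - 15) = c*(c - 5)*(c - 2)*(c + 2)*(c + 3)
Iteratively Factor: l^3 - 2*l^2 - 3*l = (l)*(l^2 - 2*l - 3) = l*(l + 1)*(l - 3)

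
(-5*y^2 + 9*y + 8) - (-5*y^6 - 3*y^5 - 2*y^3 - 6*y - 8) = 5*y^6 + 3*y^5 + 2*y^3 - 5*y^2 + 15*y + 16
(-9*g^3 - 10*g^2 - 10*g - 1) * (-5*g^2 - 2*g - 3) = 45*g^5 + 68*g^4 + 97*g^3 + 55*g^2 + 32*g + 3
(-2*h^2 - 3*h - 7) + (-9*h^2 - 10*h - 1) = -11*h^2 - 13*h - 8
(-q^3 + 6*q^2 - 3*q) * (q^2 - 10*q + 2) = -q^5 + 16*q^4 - 65*q^3 + 42*q^2 - 6*q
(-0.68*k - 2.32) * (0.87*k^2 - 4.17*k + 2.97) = -0.5916*k^3 + 0.817200000000001*k^2 + 7.6548*k - 6.8904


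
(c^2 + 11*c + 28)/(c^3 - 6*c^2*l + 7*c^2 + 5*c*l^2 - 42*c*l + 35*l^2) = (c + 4)/(c^2 - 6*c*l + 5*l^2)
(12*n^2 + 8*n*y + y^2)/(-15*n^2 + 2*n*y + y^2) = (12*n^2 + 8*n*y + y^2)/(-15*n^2 + 2*n*y + y^2)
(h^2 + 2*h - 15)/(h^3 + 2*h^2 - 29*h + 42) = (h + 5)/(h^2 + 5*h - 14)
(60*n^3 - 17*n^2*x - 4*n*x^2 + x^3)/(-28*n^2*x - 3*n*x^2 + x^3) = (15*n^2 - 8*n*x + x^2)/(x*(-7*n + x))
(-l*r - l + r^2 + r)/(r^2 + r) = (-l + r)/r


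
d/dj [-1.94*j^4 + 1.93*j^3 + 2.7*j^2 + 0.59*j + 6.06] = -7.76*j^3 + 5.79*j^2 + 5.4*j + 0.59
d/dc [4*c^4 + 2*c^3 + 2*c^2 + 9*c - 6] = 16*c^3 + 6*c^2 + 4*c + 9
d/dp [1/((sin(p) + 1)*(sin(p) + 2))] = -(2*sin(p) + 3)*cos(p)/((sin(p) + 1)^2*(sin(p) + 2)^2)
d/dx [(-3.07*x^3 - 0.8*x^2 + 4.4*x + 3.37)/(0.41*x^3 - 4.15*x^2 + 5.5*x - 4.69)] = (13.0685*x^4 - 37.378*x^3 + 52.9098*x^2 + 35.475*x - 39.171)/(0.1681*x^6 - 3.403*x^5 + 21.7325*x^4 - 49.4958*x^3 + 69.177*x^2 - 51.59*x + 21.9961)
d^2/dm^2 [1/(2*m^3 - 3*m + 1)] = 6*(-2*m*(2*m^3 - 3*m + 1) + 3*(2*m^2 - 1)^2)/(2*m^3 - 3*m + 1)^3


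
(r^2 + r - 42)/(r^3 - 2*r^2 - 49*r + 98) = (r - 6)/(r^2 - 9*r + 14)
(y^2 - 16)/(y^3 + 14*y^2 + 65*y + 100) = (y - 4)/(y^2 + 10*y + 25)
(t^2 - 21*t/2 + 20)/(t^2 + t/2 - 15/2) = (t - 8)/(t + 3)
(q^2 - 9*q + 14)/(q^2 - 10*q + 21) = (q - 2)/(q - 3)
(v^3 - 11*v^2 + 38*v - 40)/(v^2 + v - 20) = (v^2 - 7*v + 10)/(v + 5)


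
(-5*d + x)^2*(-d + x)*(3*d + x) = -75*d^4 + 80*d^3*x + 2*d^2*x^2 - 8*d*x^3 + x^4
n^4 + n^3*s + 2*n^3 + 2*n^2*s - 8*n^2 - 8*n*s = n*(n - 2)*(n + 4)*(n + s)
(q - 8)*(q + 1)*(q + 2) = q^3 - 5*q^2 - 22*q - 16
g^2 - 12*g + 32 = (g - 8)*(g - 4)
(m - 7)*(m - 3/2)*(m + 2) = m^3 - 13*m^2/2 - 13*m/2 + 21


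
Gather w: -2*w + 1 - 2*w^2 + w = -2*w^2 - w + 1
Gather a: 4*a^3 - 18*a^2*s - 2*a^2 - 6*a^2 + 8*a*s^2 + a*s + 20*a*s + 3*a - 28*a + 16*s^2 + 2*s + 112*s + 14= 4*a^3 + a^2*(-18*s - 8) + a*(8*s^2 + 21*s - 25) + 16*s^2 + 114*s + 14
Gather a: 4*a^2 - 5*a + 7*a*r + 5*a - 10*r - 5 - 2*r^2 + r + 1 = 4*a^2 + 7*a*r - 2*r^2 - 9*r - 4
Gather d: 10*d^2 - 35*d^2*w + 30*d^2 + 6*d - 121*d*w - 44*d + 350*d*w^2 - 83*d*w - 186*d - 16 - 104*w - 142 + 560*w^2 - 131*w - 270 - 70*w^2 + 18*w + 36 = d^2*(40 - 35*w) + d*(350*w^2 - 204*w - 224) + 490*w^2 - 217*w - 392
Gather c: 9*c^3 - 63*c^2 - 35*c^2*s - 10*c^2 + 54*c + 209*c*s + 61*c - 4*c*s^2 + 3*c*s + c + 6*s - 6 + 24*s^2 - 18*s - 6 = 9*c^3 + c^2*(-35*s - 73) + c*(-4*s^2 + 212*s + 116) + 24*s^2 - 12*s - 12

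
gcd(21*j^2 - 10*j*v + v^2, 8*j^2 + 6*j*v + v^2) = 1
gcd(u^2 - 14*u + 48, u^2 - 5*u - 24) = u - 8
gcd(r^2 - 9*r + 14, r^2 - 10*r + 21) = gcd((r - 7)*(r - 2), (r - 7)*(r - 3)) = r - 7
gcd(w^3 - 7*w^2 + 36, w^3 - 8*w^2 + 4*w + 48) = w^2 - 4*w - 12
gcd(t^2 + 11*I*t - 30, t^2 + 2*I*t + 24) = t + 6*I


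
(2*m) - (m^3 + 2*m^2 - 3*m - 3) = -m^3 - 2*m^2 + 5*m + 3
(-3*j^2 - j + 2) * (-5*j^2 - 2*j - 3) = 15*j^4 + 11*j^3 + j^2 - j - 6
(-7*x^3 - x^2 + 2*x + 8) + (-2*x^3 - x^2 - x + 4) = -9*x^3 - 2*x^2 + x + 12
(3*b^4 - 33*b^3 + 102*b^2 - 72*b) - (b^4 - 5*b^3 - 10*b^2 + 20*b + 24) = 2*b^4 - 28*b^3 + 112*b^2 - 92*b - 24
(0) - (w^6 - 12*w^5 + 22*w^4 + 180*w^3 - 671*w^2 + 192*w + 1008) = -w^6 + 12*w^5 - 22*w^4 - 180*w^3 + 671*w^2 - 192*w - 1008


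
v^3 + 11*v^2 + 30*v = v*(v + 5)*(v + 6)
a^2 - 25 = (a - 5)*(a + 5)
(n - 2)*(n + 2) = n^2 - 4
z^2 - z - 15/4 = (z - 5/2)*(z + 3/2)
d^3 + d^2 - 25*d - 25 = (d - 5)*(d + 1)*(d + 5)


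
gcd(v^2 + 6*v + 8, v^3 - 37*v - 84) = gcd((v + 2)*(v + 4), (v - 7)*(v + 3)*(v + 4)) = v + 4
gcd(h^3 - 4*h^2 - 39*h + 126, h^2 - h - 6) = h - 3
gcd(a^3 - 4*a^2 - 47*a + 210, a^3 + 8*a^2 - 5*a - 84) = a + 7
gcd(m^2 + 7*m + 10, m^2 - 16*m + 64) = 1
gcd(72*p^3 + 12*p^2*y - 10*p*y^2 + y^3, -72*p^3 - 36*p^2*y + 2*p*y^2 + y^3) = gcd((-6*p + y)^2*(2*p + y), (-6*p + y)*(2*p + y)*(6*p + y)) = -12*p^2 - 4*p*y + y^2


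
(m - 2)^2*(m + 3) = m^3 - m^2 - 8*m + 12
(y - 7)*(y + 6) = y^2 - y - 42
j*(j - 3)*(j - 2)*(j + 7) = j^4 + 2*j^3 - 29*j^2 + 42*j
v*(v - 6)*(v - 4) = v^3 - 10*v^2 + 24*v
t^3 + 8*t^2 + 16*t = t*(t + 4)^2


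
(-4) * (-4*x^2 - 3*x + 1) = 16*x^2 + 12*x - 4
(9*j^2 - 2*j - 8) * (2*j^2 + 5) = 18*j^4 - 4*j^3 + 29*j^2 - 10*j - 40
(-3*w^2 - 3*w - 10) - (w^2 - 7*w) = -4*w^2 + 4*w - 10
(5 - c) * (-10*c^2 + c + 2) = 10*c^3 - 51*c^2 + 3*c + 10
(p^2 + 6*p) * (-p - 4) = -p^3 - 10*p^2 - 24*p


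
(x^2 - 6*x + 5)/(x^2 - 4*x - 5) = (x - 1)/(x + 1)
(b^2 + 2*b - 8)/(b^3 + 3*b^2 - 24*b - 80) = (b - 2)/(b^2 - b - 20)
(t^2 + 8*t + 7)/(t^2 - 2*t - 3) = (t + 7)/(t - 3)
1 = 1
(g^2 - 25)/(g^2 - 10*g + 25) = (g + 5)/(g - 5)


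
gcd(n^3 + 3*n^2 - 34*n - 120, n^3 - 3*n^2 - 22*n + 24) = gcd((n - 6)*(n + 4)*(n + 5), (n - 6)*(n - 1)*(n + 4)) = n^2 - 2*n - 24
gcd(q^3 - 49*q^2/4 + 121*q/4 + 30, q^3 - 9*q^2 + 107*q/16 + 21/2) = q^2 - 29*q/4 - 6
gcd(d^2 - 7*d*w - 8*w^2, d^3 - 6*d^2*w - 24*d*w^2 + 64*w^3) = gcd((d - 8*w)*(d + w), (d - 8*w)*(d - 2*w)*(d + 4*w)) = -d + 8*w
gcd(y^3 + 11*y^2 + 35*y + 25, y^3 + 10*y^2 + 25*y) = y^2 + 10*y + 25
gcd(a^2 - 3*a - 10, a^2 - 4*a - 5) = a - 5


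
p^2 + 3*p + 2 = (p + 1)*(p + 2)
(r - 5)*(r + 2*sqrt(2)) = r^2 - 5*r + 2*sqrt(2)*r - 10*sqrt(2)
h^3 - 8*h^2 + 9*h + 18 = (h - 6)*(h - 3)*(h + 1)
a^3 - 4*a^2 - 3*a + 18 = (a - 3)^2*(a + 2)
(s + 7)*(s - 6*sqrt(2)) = s^2 - 6*sqrt(2)*s + 7*s - 42*sqrt(2)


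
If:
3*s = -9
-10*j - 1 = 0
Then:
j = -1/10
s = -3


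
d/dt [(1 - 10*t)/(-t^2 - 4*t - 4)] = 2*(11 - 5*t)/(t^3 + 6*t^2 + 12*t + 8)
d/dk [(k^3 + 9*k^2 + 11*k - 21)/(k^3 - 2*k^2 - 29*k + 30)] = (-11*k^2 - 102*k - 279)/(k^4 - 2*k^3 - 59*k^2 + 60*k + 900)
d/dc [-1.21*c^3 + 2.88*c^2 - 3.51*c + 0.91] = -3.63*c^2 + 5.76*c - 3.51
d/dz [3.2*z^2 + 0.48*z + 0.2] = 6.4*z + 0.48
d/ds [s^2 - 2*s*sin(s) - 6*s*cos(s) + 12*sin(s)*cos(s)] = 6*s*sin(s) - 2*s*cos(s) + 2*s - 2*sin(s) - 6*cos(s) + 12*cos(2*s)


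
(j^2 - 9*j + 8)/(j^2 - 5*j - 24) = (j - 1)/(j + 3)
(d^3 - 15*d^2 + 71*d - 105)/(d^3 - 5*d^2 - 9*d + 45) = (d - 7)/(d + 3)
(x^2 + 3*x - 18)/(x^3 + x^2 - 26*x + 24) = (x - 3)/(x^2 - 5*x + 4)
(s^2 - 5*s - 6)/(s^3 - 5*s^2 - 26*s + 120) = (s + 1)/(s^2 + s - 20)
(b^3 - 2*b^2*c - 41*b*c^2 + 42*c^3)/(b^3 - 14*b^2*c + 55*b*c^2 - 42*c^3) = (b + 6*c)/(b - 6*c)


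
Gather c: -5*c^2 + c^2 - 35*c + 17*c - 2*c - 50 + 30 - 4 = -4*c^2 - 20*c - 24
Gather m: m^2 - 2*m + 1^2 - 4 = m^2 - 2*m - 3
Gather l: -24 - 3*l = -3*l - 24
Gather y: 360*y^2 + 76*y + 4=360*y^2 + 76*y + 4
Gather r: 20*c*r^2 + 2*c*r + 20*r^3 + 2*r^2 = 2*c*r + 20*r^3 + r^2*(20*c + 2)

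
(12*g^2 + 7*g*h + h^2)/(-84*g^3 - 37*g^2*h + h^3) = -1/(7*g - h)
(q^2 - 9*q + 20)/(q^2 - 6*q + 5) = (q - 4)/(q - 1)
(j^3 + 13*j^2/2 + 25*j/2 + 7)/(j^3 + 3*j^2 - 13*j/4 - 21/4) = 2*(j + 2)/(2*j - 3)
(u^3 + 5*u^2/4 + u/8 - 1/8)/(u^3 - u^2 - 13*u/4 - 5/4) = (4*u - 1)/(2*(2*u - 5))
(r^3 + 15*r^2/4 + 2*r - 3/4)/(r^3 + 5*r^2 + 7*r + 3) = (r - 1/4)/(r + 1)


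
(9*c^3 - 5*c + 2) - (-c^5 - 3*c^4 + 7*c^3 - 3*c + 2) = c^5 + 3*c^4 + 2*c^3 - 2*c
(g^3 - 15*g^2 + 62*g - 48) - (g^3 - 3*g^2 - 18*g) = -12*g^2 + 80*g - 48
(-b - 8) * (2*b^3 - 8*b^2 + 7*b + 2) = -2*b^4 - 8*b^3 + 57*b^2 - 58*b - 16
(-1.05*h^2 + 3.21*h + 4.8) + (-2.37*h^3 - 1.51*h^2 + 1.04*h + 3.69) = -2.37*h^3 - 2.56*h^2 + 4.25*h + 8.49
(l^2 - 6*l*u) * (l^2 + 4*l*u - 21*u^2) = l^4 - 2*l^3*u - 45*l^2*u^2 + 126*l*u^3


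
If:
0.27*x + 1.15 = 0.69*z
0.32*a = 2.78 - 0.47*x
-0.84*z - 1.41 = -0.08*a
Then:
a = 15.65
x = -4.74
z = -0.19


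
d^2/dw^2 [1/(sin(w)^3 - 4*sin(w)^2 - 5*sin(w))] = (-9*sin(w)^2 + 53*sin(w) - 95 - 29/sin(w) + 70/sin(w)^2 + 50/sin(w)^3)/((sin(w) - 5)^3*(sin(w) + 1)^2)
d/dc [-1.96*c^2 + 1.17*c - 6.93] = 1.17 - 3.92*c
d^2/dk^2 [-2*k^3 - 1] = -12*k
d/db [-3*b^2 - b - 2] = -6*b - 1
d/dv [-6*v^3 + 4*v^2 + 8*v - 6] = -18*v^2 + 8*v + 8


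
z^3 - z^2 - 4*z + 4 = (z - 2)*(z - 1)*(z + 2)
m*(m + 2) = m^2 + 2*m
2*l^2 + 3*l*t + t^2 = (l + t)*(2*l + t)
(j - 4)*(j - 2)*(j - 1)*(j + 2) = j^4 - 5*j^3 + 20*j - 16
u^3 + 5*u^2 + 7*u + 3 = (u + 1)^2*(u + 3)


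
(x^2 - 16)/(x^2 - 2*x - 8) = (x + 4)/(x + 2)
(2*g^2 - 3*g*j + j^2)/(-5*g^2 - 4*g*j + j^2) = (-2*g^2 + 3*g*j - j^2)/(5*g^2 + 4*g*j - j^2)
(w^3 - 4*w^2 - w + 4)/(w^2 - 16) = (w^2 - 1)/(w + 4)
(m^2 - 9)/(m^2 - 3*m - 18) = (m - 3)/(m - 6)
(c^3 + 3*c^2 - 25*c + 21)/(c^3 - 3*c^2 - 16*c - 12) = (-c^3 - 3*c^2 + 25*c - 21)/(-c^3 + 3*c^2 + 16*c + 12)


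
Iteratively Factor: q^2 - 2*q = (q)*(q - 2)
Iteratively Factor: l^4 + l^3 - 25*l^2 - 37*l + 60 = (l - 1)*(l^3 + 2*l^2 - 23*l - 60) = (l - 1)*(l + 3)*(l^2 - l - 20) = (l - 5)*(l - 1)*(l + 3)*(l + 4)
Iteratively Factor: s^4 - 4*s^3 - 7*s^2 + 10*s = (s + 2)*(s^3 - 6*s^2 + 5*s) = s*(s + 2)*(s^2 - 6*s + 5) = s*(s - 1)*(s + 2)*(s - 5)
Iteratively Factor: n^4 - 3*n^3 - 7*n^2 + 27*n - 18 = (n - 3)*(n^3 - 7*n + 6) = (n - 3)*(n - 1)*(n^2 + n - 6) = (n - 3)*(n - 1)*(n + 3)*(n - 2)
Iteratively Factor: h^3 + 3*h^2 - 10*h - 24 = (h - 3)*(h^2 + 6*h + 8) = (h - 3)*(h + 2)*(h + 4)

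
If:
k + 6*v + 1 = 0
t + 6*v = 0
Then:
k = -6*v - 1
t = -6*v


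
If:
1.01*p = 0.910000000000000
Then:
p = 0.90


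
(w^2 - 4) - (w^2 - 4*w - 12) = 4*w + 8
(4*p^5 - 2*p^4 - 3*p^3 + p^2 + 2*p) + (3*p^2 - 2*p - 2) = 4*p^5 - 2*p^4 - 3*p^3 + 4*p^2 - 2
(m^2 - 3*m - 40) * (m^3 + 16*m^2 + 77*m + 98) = m^5 + 13*m^4 - 11*m^3 - 773*m^2 - 3374*m - 3920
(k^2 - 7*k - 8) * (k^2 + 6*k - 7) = k^4 - k^3 - 57*k^2 + k + 56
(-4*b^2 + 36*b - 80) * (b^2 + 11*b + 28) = -4*b^4 - 8*b^3 + 204*b^2 + 128*b - 2240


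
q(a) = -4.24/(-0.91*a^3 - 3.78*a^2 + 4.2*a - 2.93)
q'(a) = -4.24*(2.73*a^2 + 7.56*a - 4.2)/(-0.91*a^3 - 3.78*a^2 + 4.2*a - 2.93)^2 = (-11.5752*a^2 - 32.0544*a + 17.808)/(0.91*a^3 + 3.78*a^2 - 4.2*a + 2.93)^2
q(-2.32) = 0.20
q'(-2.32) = 0.06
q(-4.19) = 0.21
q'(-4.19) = -0.13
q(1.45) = 0.56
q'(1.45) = -0.93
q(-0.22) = 1.05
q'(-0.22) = 1.50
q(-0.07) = 1.31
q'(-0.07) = 1.90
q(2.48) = 0.14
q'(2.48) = -0.15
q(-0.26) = 0.99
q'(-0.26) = 1.40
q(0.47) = 2.25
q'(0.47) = 0.05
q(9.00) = 0.00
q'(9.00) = -0.00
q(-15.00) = -0.00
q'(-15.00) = -0.00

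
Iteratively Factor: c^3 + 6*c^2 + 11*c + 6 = (c + 2)*(c^2 + 4*c + 3) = (c + 2)*(c + 3)*(c + 1)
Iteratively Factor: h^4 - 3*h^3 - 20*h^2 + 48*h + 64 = (h - 4)*(h^3 + h^2 - 16*h - 16) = (h - 4)*(h + 4)*(h^2 - 3*h - 4) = (h - 4)*(h + 1)*(h + 4)*(h - 4)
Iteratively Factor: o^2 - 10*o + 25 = (o - 5)*(o - 5)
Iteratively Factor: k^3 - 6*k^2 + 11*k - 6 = (k - 2)*(k^2 - 4*k + 3) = (k - 3)*(k - 2)*(k - 1)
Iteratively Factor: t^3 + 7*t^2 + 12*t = (t + 3)*(t^2 + 4*t) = (t + 3)*(t + 4)*(t)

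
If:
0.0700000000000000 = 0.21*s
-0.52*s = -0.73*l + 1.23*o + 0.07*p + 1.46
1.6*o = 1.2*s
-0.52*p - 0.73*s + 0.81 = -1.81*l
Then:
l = 4.15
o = 0.25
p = 15.53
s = 0.33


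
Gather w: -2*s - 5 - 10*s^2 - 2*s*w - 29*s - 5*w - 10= -10*s^2 - 31*s + w*(-2*s - 5) - 15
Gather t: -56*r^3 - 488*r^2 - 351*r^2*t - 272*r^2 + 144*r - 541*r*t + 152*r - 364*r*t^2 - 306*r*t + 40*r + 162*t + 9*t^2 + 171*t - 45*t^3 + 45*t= -56*r^3 - 760*r^2 + 336*r - 45*t^3 + t^2*(9 - 364*r) + t*(-351*r^2 - 847*r + 378)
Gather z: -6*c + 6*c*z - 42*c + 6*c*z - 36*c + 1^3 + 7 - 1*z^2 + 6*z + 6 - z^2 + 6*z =-84*c - 2*z^2 + z*(12*c + 12) + 14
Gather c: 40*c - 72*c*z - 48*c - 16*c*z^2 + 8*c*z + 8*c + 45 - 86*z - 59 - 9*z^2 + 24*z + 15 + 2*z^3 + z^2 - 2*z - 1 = c*(-16*z^2 - 64*z) + 2*z^3 - 8*z^2 - 64*z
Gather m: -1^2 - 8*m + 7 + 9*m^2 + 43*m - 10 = 9*m^2 + 35*m - 4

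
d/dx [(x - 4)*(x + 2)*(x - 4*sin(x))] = -(x - 4)*(x + 2)*(4*cos(x) - 1) + (x - 4)*(x - 4*sin(x)) + (x + 2)*(x - 4*sin(x))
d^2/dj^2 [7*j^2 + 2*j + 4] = 14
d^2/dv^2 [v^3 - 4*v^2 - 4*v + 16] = 6*v - 8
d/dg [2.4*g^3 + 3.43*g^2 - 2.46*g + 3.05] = 7.2*g^2 + 6.86*g - 2.46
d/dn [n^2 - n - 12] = 2*n - 1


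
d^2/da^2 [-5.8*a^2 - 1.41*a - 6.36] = -11.6000000000000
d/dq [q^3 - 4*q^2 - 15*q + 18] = 3*q^2 - 8*q - 15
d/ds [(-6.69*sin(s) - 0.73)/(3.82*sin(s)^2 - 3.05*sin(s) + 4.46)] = (25.5558*sin(s)^2 + 5.5772*sin(s) - 32.0639)*cos(s)/(14.5924*sin(s)^4 - 23.302*sin(s)^3 + 43.3769*sin(s)^2 - 27.206*sin(s) + 19.8916)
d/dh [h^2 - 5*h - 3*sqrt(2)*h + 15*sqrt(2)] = 2*h - 5 - 3*sqrt(2)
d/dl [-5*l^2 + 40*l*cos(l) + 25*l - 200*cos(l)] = -40*l*sin(l) - 10*l + 200*sin(l) + 40*cos(l) + 25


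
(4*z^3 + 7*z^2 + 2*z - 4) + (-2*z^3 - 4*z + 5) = 2*z^3 + 7*z^2 - 2*z + 1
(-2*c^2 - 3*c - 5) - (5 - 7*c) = -2*c^2 + 4*c - 10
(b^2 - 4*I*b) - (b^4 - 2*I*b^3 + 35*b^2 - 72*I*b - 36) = -b^4 + 2*I*b^3 - 34*b^2 + 68*I*b + 36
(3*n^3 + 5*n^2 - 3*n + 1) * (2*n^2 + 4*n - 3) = 6*n^5 + 22*n^4 + 5*n^3 - 25*n^2 + 13*n - 3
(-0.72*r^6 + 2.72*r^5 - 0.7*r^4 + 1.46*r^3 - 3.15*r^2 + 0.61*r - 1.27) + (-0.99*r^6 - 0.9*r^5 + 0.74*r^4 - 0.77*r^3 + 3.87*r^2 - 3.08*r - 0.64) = -1.71*r^6 + 1.82*r^5 + 0.04*r^4 + 0.69*r^3 + 0.72*r^2 - 2.47*r - 1.91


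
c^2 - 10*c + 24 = (c - 6)*(c - 4)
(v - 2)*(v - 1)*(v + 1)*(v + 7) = v^4 + 5*v^3 - 15*v^2 - 5*v + 14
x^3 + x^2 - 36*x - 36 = (x - 6)*(x + 1)*(x + 6)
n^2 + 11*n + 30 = (n + 5)*(n + 6)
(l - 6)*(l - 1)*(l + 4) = l^3 - 3*l^2 - 22*l + 24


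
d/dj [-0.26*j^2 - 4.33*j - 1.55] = -0.52*j - 4.33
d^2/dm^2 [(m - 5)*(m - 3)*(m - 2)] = 6*m - 20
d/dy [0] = 0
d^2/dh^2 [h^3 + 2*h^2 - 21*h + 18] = 6*h + 4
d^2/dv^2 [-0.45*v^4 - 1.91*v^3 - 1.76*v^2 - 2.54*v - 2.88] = -5.4*v^2 - 11.46*v - 3.52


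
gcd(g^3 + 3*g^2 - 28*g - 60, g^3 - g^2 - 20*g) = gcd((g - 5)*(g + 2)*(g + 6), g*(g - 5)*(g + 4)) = g - 5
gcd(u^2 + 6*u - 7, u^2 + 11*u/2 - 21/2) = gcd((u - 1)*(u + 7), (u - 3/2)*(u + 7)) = u + 7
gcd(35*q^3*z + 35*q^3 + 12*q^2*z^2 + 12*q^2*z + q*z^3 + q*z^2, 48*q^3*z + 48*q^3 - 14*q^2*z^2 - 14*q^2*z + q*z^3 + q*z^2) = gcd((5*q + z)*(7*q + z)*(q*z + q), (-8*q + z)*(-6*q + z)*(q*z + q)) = q*z + q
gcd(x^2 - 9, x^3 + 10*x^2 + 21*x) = x + 3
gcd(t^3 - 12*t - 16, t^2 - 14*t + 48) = 1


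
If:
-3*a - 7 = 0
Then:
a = -7/3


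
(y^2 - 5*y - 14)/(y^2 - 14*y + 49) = (y + 2)/(y - 7)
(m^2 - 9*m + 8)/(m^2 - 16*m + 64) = (m - 1)/(m - 8)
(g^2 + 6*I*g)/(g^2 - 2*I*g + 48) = g/(g - 8*I)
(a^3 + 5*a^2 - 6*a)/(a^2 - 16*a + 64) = a*(a^2 + 5*a - 6)/(a^2 - 16*a + 64)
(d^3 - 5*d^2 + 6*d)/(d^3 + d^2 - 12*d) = (d - 2)/(d + 4)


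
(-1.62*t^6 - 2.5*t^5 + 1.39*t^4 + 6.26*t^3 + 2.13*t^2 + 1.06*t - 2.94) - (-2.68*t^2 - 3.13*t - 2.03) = -1.62*t^6 - 2.5*t^5 + 1.39*t^4 + 6.26*t^3 + 4.81*t^2 + 4.19*t - 0.91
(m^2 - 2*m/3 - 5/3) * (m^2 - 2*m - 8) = m^4 - 8*m^3/3 - 25*m^2/3 + 26*m/3 + 40/3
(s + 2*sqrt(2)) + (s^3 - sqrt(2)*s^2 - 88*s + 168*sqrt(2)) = s^3 - sqrt(2)*s^2 - 87*s + 170*sqrt(2)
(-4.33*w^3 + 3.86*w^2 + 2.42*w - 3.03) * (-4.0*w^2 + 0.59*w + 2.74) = 17.32*w^5 - 17.9947*w^4 - 19.2668*w^3 + 24.1242*w^2 + 4.8431*w - 8.3022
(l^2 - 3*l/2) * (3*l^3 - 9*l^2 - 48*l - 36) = 3*l^5 - 27*l^4/2 - 69*l^3/2 + 36*l^2 + 54*l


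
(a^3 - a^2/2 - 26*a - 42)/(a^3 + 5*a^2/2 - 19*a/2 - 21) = (a - 6)/(a - 3)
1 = 1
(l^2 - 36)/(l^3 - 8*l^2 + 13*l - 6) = (l + 6)/(l^2 - 2*l + 1)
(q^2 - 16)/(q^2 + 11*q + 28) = (q - 4)/(q + 7)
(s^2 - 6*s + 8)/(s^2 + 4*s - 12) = (s - 4)/(s + 6)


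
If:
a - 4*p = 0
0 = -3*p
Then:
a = 0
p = 0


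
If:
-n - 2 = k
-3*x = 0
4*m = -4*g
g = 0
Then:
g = 0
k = -n - 2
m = 0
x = 0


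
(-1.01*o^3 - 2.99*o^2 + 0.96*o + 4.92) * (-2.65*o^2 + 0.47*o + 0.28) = 2.6765*o^5 + 7.4488*o^4 - 4.2321*o^3 - 13.424*o^2 + 2.5812*o + 1.3776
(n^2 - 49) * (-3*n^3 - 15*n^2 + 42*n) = -3*n^5 - 15*n^4 + 189*n^3 + 735*n^2 - 2058*n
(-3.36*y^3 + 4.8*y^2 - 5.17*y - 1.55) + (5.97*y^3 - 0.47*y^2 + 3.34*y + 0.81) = 2.61*y^3 + 4.33*y^2 - 1.83*y - 0.74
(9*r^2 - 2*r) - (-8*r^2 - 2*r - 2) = 17*r^2 + 2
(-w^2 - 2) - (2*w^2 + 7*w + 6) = -3*w^2 - 7*w - 8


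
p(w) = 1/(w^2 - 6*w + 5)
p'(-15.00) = 0.00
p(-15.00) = 0.00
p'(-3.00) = 0.01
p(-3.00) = 0.03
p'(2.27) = 0.12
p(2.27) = -0.29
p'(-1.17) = 0.05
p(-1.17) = 0.07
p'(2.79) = 0.03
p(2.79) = -0.25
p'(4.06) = -0.26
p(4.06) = -0.35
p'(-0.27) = 0.15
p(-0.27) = 0.15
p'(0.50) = 0.99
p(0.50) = 0.44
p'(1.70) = 0.49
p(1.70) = -0.43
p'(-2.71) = 0.01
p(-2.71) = 0.03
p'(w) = (6 - 2*w)/(w^2 - 6*w + 5)^2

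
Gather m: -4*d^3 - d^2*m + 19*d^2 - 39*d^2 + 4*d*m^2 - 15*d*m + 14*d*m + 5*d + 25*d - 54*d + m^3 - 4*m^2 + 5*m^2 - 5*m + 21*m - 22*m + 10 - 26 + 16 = -4*d^3 - 20*d^2 - 24*d + m^3 + m^2*(4*d + 1) + m*(-d^2 - d - 6)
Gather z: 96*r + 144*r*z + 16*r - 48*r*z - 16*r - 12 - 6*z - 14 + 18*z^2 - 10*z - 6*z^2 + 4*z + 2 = 96*r + 12*z^2 + z*(96*r - 12) - 24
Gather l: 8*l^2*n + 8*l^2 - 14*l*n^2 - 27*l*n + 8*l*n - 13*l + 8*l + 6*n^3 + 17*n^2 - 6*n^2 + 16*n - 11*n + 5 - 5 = l^2*(8*n + 8) + l*(-14*n^2 - 19*n - 5) + 6*n^3 + 11*n^2 + 5*n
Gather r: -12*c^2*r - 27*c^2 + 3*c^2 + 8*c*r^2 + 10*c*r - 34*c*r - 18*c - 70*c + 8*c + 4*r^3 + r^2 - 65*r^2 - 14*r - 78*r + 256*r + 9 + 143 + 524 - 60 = -24*c^2 - 80*c + 4*r^3 + r^2*(8*c - 64) + r*(-12*c^2 - 24*c + 164) + 616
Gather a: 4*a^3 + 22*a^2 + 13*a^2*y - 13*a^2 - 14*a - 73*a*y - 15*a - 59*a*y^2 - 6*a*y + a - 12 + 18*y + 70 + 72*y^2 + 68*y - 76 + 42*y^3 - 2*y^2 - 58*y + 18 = 4*a^3 + a^2*(13*y + 9) + a*(-59*y^2 - 79*y - 28) + 42*y^3 + 70*y^2 + 28*y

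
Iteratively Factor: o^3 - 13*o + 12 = (o + 4)*(o^2 - 4*o + 3) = (o - 3)*(o + 4)*(o - 1)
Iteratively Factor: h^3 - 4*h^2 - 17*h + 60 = (h - 3)*(h^2 - h - 20) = (h - 5)*(h - 3)*(h + 4)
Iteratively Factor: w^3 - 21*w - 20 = (w - 5)*(w^2 + 5*w + 4) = (w - 5)*(w + 4)*(w + 1)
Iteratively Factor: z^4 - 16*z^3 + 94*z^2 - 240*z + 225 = (z - 3)*(z^3 - 13*z^2 + 55*z - 75) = (z - 3)^2*(z^2 - 10*z + 25) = (z - 5)*(z - 3)^2*(z - 5)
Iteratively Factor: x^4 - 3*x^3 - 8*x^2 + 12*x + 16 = (x + 1)*(x^3 - 4*x^2 - 4*x + 16) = (x - 4)*(x + 1)*(x^2 - 4) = (x - 4)*(x - 2)*(x + 1)*(x + 2)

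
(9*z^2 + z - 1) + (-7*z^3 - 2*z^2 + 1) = -7*z^3 + 7*z^2 + z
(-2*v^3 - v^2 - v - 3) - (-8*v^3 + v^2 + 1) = 6*v^3 - 2*v^2 - v - 4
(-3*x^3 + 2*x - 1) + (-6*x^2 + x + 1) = -3*x^3 - 6*x^2 + 3*x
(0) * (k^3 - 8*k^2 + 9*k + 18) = 0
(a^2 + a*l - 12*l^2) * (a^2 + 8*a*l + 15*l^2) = a^4 + 9*a^3*l + 11*a^2*l^2 - 81*a*l^3 - 180*l^4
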